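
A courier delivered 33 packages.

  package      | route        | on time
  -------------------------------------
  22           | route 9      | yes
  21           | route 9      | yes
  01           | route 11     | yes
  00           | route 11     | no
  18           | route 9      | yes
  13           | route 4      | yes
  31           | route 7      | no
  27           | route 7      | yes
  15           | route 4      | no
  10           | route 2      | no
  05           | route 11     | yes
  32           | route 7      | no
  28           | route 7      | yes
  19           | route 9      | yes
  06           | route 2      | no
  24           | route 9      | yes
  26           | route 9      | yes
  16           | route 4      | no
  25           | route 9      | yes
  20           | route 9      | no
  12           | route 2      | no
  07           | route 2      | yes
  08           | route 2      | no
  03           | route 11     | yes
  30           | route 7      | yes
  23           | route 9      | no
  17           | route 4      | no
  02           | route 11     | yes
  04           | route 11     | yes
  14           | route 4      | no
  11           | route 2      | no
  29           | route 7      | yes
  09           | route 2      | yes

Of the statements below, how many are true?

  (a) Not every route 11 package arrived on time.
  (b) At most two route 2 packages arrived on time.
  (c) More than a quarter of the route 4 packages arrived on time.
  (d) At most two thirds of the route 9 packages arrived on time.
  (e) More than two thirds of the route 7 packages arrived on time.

2

(a) route 11: |A| = 6, |A ∩ B| = 5; needs A ⊄ B (|A ∖ B| ≥ 1) — true.
(b) route 2: |A| = 7, |A ∩ B| = 2; needs |A ∩ B| ≤ 2 — true.
(c) route 4: |A| = 5, |A ∩ B| = 1; needs |A ∩ B| / |A| > 1/4 — false.
(d) route 9: |A| = 9, |A ∩ B| = 7; needs |A ∩ B| / |A| ≤ 2/3 — false.
(e) route 7: |A| = 6, |A ∩ B| = 4; needs |A ∩ B| / |A| > 2/3 — false.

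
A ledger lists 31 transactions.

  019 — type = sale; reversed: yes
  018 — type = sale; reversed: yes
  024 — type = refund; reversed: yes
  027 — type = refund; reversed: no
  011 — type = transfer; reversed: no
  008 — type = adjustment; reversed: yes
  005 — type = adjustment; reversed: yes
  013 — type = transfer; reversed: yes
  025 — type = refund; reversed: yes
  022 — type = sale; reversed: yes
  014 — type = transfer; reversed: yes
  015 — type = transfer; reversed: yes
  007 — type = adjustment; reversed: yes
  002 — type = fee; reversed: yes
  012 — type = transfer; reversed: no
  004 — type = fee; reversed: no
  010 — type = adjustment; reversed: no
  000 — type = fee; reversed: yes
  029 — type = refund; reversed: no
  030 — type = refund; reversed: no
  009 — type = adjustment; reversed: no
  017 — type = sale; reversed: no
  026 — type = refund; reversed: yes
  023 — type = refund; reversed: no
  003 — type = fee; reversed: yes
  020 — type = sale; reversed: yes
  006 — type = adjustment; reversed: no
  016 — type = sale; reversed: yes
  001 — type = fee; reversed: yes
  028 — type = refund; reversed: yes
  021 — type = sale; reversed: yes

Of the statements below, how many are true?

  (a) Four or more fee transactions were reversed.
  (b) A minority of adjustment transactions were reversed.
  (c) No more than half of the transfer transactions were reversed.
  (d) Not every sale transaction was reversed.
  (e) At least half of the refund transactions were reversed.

3

(a) fee: |A| = 5, |A ∩ B| = 4; needs |A ∩ B| ≥ 4 — true.
(b) adjustment: |A| = 6, |A ∩ B| = 3; needs |A ∩ B| < |A ∖ B| — false.
(c) transfer: |A| = 5, |A ∩ B| = 3; needs |A ∩ B| ≤ |A ∖ B| — false.
(d) sale: |A| = 7, |A ∩ B| = 6; needs A ⊄ B (|A ∖ B| ≥ 1) — true.
(e) refund: |A| = 8, |A ∩ B| = 4; needs |A ∩ B| ≥ |A ∖ B| — true.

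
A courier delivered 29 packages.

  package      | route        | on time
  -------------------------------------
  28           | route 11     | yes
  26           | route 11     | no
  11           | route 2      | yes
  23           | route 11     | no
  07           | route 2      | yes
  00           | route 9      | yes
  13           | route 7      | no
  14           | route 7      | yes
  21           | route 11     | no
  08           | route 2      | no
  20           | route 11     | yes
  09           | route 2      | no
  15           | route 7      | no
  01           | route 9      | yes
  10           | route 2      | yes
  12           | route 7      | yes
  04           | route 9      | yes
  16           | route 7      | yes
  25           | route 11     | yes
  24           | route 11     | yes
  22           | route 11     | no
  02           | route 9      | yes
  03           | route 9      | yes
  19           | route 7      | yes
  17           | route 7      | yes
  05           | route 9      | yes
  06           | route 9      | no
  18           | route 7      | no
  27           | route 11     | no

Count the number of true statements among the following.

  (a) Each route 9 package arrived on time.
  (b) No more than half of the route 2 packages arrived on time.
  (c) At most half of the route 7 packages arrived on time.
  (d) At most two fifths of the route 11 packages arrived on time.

0

(a) route 9: |A| = 7, |A ∩ B| = 6; needs A ⊆ B, i.e. every element of A is in B (|A ∖ B| = 0) — false.
(b) route 2: |A| = 5, |A ∩ B| = 3; needs |A ∩ B| ≤ |A ∖ B| — false.
(c) route 7: |A| = 8, |A ∩ B| = 5; needs |A ∩ B| ≤ |A ∖ B| — false.
(d) route 11: |A| = 9, |A ∩ B| = 4; needs |A ∩ B| / |A| ≤ 2/5 — false.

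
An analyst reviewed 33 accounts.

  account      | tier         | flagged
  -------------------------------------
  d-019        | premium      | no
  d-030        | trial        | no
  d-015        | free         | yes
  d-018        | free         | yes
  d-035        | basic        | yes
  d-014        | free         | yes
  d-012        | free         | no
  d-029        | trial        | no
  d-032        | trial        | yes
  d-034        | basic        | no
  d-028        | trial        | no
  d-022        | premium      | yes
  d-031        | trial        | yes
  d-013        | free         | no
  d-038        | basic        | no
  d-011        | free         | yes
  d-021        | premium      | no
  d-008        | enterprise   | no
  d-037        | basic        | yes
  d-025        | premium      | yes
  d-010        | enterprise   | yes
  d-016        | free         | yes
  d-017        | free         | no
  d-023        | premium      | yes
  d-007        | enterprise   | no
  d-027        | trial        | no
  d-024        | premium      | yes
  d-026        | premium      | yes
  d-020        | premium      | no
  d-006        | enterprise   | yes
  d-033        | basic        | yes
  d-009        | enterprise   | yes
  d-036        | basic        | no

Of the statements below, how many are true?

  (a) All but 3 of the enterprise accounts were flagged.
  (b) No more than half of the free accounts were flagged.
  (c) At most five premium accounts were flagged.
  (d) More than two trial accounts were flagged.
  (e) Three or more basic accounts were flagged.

2

(a) enterprise: |A| = 5, |A ∩ B| = 3; needs |A ∖ B| = 3 — false.
(b) free: |A| = 8, |A ∩ B| = 5; needs |A ∩ B| ≤ |A ∖ B| — false.
(c) premium: |A| = 8, |A ∩ B| = 5; needs |A ∩ B| ≤ 5 — true.
(d) trial: |A| = 6, |A ∩ B| = 2; needs |A ∩ B| > 2 — false.
(e) basic: |A| = 6, |A ∩ B| = 3; needs |A ∩ B| ≥ 3 — true.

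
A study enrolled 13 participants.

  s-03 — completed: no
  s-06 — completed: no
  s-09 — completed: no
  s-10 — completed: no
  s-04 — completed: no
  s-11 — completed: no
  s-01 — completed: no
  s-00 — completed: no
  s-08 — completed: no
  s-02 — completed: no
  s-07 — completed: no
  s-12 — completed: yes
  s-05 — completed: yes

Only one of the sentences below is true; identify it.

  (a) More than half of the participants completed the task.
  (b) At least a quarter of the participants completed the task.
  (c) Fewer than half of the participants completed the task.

|A| = 13, |A ∩ B| = 2, |A ∖ B| = 11.
(a) requires |A ∩ B| > |A ∖ B|: false.
(b) requires |A ∩ B| / |A| ≥ 1/4: false.
(c) requires |A ∩ B| < |A ∖ B|: true.

(c)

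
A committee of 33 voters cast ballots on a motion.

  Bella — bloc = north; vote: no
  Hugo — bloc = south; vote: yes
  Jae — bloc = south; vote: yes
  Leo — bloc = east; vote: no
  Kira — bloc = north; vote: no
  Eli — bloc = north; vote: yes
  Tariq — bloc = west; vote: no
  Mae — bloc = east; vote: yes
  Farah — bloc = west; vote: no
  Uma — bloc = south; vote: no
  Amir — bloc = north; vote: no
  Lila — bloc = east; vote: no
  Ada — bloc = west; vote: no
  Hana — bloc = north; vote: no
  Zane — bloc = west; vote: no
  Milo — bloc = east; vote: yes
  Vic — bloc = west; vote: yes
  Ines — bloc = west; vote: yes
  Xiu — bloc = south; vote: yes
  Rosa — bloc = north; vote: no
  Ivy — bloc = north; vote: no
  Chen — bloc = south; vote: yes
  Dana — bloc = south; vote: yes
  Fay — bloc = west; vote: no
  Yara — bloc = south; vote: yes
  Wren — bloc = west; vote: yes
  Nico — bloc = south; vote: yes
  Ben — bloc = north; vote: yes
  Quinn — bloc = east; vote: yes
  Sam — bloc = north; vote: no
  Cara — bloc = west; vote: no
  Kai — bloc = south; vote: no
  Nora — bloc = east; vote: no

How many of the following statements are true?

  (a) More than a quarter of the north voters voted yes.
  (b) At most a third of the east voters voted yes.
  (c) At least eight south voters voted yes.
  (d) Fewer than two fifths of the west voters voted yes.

(a) north: |A| = 9, |A ∩ B| = 2; needs |A ∩ B| / |A| > 1/4 — false.
(b) east: |A| = 6, |A ∩ B| = 3; needs |A ∩ B| / |A| ≤ 1/3 — false.
(c) south: |A| = 9, |A ∩ B| = 7; needs |A ∩ B| ≥ 8 — false.
(d) west: |A| = 9, |A ∩ B| = 3; needs |A ∩ B| / |A| < 2/5 — true.

1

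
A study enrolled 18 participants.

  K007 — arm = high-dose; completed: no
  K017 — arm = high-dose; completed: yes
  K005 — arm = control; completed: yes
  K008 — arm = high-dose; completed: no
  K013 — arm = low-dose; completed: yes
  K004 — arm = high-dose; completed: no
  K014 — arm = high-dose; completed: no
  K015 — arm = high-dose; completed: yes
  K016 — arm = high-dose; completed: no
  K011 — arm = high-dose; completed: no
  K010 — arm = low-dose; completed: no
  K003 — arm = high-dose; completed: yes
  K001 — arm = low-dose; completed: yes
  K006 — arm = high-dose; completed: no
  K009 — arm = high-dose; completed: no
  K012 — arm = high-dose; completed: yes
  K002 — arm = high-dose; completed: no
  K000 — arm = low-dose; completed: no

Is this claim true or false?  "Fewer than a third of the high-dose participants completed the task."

True

Truth condition: |A ∩ B| / |A| < 1/3.
A (the restrictor) = {K007, K017, K008, K004, K014, K015, K016, K011, K003, K006, K009, K012, K002}, |A| = 13.
A ∩ B = {K017, K015, K003, K012}, so |A ∩ B| = 4.
A ∖ B = {K007, K008, K004, K014, K016, K011, K006, K009, K002}, so |A ∖ B| = 9.
|A ∩ B|/|A| = 4/13, so the statement is true.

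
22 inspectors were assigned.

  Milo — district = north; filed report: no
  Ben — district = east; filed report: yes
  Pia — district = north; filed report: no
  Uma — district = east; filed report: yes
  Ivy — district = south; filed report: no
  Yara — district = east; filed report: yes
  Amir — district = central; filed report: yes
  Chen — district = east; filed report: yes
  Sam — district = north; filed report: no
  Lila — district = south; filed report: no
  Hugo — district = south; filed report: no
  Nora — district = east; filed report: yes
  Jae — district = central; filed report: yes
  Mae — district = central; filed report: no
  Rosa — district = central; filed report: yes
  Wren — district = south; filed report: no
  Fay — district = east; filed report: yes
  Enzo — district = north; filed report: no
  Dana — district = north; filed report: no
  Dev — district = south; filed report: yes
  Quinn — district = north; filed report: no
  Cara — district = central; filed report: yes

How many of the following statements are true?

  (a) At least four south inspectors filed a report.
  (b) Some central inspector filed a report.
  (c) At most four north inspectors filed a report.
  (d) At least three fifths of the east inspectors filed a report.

3

(a) south: |A| = 5, |A ∩ B| = 1; needs |A ∩ B| ≥ 4 — false.
(b) central: |A| = 5, |A ∩ B| = 4; needs A ∩ B ≠ ∅ (|A ∩ B| ≥ 1) — true.
(c) north: |A| = 6, |A ∩ B| = 0; needs |A ∩ B| ≤ 4 — true.
(d) east: |A| = 6, |A ∩ B| = 6; needs |A ∩ B| / |A| ≥ 3/5 — true.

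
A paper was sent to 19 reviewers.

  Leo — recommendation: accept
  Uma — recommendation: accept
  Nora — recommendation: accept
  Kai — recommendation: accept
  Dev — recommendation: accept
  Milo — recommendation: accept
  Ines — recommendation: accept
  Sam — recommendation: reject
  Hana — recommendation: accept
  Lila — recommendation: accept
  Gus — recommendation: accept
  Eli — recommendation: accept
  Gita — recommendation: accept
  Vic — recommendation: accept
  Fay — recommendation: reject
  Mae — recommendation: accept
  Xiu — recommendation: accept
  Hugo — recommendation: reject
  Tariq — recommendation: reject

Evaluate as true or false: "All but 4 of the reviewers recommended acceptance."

Truth condition: |A ∖ B| = 4.
|A| = 19, |A ∩ B| = 15, |A ∖ B| = 4.
|A ∖ B| = 4, so the statement is true.

True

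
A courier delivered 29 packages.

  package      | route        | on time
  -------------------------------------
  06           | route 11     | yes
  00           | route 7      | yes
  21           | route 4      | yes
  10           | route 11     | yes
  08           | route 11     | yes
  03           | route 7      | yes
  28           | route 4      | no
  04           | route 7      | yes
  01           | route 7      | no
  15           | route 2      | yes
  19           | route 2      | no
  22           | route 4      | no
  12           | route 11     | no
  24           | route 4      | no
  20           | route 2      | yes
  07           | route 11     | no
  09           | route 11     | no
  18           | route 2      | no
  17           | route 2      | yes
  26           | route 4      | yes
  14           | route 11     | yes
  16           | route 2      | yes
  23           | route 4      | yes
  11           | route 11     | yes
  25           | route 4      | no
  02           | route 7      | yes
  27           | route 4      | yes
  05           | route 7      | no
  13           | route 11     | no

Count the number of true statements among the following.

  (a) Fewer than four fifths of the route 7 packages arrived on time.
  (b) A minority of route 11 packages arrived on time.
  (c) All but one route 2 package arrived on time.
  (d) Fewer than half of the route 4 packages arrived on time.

(a) route 7: |A| = 6, |A ∩ B| = 4; needs |A ∩ B| / |A| < 4/5 — true.
(b) route 11: |A| = 9, |A ∩ B| = 5; needs |A ∩ B| < |A ∖ B| — false.
(c) route 2: |A| = 6, |A ∩ B| = 4; needs |A ∖ B| = 1 — false.
(d) route 4: |A| = 8, |A ∩ B| = 4; needs |A ∩ B| < |A ∖ B| — false.

1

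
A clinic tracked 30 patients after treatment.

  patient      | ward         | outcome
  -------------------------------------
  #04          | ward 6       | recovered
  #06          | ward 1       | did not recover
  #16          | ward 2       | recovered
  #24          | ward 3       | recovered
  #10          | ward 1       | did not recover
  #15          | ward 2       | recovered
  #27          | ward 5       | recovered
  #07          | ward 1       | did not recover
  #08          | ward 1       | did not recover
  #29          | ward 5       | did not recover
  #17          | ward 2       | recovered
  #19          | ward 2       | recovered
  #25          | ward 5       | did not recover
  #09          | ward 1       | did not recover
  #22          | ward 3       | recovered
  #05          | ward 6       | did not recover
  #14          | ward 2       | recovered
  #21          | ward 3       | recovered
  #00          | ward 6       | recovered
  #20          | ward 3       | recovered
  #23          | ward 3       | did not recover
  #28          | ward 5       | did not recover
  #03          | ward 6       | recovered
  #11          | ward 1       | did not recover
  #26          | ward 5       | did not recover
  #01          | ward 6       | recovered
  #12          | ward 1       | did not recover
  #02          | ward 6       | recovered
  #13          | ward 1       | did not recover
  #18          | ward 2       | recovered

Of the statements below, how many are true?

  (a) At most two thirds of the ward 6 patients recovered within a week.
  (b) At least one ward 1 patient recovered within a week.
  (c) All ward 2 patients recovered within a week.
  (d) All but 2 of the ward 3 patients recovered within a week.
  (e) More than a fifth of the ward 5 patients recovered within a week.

(a) ward 6: |A| = 6, |A ∩ B| = 5; needs |A ∩ B| / |A| ≤ 2/3 — false.
(b) ward 1: |A| = 8, |A ∩ B| = 0; needs A ∩ B ≠ ∅ (|A ∩ B| ≥ 1) — false.
(c) ward 2: |A| = 6, |A ∩ B| = 6; needs A ⊆ B, i.e. every element of A is in B (|A ∖ B| = 0) — true.
(d) ward 3: |A| = 5, |A ∩ B| = 4; needs |A ∖ B| = 2 — false.
(e) ward 5: |A| = 5, |A ∩ B| = 1; needs |A ∩ B| / |A| > 1/5 — false.

1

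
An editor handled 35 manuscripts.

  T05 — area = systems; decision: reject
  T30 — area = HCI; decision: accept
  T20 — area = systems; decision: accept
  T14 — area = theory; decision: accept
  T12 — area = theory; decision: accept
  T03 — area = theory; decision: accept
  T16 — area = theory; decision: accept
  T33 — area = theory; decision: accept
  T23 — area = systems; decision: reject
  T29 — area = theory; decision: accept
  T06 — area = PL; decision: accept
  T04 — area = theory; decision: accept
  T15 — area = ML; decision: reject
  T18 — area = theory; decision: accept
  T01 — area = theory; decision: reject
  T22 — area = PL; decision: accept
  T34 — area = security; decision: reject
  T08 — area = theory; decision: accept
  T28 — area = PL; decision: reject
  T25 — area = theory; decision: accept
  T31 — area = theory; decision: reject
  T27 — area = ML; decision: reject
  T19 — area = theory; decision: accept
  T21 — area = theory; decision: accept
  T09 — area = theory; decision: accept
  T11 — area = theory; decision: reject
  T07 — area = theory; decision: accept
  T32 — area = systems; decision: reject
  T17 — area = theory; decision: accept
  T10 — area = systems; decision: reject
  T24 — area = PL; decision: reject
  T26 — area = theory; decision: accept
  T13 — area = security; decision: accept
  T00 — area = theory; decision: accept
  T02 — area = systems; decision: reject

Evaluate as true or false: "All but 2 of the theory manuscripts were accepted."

The determiner here denotes the relation: |A ∖ B| = 2.
|A| = 20, |A ∩ B| = 17, |A ∖ B| = 3.
|A ∖ B| = 3, so the statement is false.

False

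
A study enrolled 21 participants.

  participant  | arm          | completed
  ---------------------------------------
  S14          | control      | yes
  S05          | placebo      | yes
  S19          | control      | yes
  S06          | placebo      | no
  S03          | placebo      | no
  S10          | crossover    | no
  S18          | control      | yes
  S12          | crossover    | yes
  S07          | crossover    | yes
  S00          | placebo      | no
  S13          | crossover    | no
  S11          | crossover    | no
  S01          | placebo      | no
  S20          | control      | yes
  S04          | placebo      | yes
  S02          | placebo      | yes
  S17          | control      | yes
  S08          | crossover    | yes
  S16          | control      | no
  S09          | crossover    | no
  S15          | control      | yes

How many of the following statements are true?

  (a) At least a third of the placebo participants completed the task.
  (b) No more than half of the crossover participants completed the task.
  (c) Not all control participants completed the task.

(a) placebo: |A| = 7, |A ∩ B| = 3; needs |A ∩ B| / |A| ≥ 1/3 — true.
(b) crossover: |A| = 7, |A ∩ B| = 3; needs |A ∩ B| ≤ |A ∖ B| — true.
(c) control: |A| = 7, |A ∩ B| = 6; needs A ⊄ B (|A ∖ B| ≥ 1) — true.

3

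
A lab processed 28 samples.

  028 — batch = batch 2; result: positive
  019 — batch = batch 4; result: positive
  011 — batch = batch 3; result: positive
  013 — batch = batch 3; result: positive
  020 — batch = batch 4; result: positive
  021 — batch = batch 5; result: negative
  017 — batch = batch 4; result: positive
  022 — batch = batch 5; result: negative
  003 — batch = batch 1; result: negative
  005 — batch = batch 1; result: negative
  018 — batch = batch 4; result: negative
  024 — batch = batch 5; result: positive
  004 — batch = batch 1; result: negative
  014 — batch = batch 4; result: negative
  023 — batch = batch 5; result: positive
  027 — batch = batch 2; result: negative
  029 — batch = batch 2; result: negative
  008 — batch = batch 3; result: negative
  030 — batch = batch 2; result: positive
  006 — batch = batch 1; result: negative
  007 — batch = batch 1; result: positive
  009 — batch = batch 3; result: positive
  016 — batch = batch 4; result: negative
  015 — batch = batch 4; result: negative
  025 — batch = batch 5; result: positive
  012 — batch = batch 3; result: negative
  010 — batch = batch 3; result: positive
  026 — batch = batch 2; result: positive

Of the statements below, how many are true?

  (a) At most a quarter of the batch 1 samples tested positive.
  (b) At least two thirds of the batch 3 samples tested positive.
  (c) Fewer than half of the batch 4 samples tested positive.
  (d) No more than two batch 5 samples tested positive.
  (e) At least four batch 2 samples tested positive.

3

(a) batch 1: |A| = 5, |A ∩ B| = 1; needs |A ∩ B| / |A| ≤ 1/4 — true.
(b) batch 3: |A| = 6, |A ∩ B| = 4; needs |A ∩ B| / |A| ≥ 2/3 — true.
(c) batch 4: |A| = 7, |A ∩ B| = 3; needs |A ∩ B| < |A ∖ B| — true.
(d) batch 5: |A| = 5, |A ∩ B| = 3; needs |A ∩ B| ≤ 2 — false.
(e) batch 2: |A| = 5, |A ∩ B| = 3; needs |A ∩ B| ≥ 4 — false.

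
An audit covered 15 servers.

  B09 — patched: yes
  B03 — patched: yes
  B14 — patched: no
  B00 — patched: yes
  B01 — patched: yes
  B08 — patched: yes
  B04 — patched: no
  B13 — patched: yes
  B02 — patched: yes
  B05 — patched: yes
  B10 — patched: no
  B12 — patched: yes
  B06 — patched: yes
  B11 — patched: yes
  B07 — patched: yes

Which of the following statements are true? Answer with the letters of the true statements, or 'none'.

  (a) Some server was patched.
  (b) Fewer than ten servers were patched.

|A| = 15, |A ∩ B| = 12, |A ∖ B| = 3.
(a) A ∩ B ≠ ∅ (|A ∩ B| ≥ 1): holds.
(b) |A ∩ B| < 10: fails.

(a)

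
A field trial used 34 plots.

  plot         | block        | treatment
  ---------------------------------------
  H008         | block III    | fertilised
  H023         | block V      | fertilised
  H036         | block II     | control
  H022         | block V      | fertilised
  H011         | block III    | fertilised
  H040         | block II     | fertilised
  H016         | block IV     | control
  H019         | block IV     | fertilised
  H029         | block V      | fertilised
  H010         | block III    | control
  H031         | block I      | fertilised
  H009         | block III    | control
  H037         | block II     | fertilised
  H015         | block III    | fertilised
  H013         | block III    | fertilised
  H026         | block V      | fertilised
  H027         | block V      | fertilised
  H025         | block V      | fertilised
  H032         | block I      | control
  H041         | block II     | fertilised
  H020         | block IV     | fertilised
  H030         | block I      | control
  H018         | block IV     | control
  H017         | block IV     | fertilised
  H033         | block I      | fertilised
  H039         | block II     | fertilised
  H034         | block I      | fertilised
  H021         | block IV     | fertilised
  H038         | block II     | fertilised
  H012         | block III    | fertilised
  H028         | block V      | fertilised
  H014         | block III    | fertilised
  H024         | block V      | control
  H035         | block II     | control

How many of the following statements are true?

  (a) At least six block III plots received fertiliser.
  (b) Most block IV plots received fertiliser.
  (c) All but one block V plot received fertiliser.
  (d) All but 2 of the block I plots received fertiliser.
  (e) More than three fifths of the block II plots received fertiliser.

(a) block III: |A| = 8, |A ∩ B| = 6; needs |A ∩ B| ≥ 6 — true.
(b) block IV: |A| = 6, |A ∩ B| = 4; needs |A ∩ B| > |A ∖ B| — true.
(c) block V: |A| = 8, |A ∩ B| = 7; needs |A ∖ B| = 1 — true.
(d) block I: |A| = 5, |A ∩ B| = 3; needs |A ∖ B| = 2 — true.
(e) block II: |A| = 7, |A ∩ B| = 5; needs |A ∩ B| / |A| > 3/5 — true.

5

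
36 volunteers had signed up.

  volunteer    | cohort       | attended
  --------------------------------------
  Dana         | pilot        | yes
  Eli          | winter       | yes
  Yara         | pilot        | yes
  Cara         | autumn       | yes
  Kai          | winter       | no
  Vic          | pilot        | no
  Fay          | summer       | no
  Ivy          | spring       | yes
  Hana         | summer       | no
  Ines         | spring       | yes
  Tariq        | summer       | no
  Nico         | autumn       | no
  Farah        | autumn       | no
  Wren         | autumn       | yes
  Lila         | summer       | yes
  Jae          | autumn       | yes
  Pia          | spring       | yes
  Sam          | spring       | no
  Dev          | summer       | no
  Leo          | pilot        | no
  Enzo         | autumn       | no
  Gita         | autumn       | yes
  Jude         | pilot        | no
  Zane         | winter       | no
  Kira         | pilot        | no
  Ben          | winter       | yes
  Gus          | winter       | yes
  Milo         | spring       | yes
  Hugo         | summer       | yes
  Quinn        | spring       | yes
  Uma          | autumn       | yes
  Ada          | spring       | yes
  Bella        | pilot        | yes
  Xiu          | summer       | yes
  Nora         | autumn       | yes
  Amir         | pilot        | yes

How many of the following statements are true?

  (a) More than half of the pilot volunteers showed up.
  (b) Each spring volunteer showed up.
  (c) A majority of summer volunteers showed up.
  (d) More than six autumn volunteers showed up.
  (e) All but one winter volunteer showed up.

(a) pilot: |A| = 8, |A ∩ B| = 4; needs |A ∩ B| > |A ∖ B| — false.
(b) spring: |A| = 7, |A ∩ B| = 6; needs A ⊆ B, i.e. every element of A is in B (|A ∖ B| = 0) — false.
(c) summer: |A| = 7, |A ∩ B| = 3; needs |A ∩ B| > |A ∖ B| — false.
(d) autumn: |A| = 9, |A ∩ B| = 6; needs |A ∩ B| > 6 — false.
(e) winter: |A| = 5, |A ∩ B| = 3; needs |A ∖ B| = 1 — false.

0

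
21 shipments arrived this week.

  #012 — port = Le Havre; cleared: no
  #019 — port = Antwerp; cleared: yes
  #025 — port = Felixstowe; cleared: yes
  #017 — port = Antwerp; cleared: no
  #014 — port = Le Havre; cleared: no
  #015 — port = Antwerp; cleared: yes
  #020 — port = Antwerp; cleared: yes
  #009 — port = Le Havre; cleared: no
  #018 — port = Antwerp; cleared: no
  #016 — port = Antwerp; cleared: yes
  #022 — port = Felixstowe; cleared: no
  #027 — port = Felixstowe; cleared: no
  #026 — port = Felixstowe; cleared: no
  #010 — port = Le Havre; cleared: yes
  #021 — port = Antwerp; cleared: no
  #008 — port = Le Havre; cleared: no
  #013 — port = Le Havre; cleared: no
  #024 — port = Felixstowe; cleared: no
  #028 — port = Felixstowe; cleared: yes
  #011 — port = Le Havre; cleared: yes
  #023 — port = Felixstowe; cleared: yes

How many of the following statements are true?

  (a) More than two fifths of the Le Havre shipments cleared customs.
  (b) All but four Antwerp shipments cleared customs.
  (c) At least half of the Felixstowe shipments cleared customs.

0

(a) Le Havre: |A| = 7, |A ∩ B| = 2; needs |A ∩ B| / |A| > 2/5 — false.
(b) Antwerp: |A| = 7, |A ∩ B| = 4; needs |A ∖ B| = 4 — false.
(c) Felixstowe: |A| = 7, |A ∩ B| = 3; needs |A ∩ B| ≥ |A ∖ B| — false.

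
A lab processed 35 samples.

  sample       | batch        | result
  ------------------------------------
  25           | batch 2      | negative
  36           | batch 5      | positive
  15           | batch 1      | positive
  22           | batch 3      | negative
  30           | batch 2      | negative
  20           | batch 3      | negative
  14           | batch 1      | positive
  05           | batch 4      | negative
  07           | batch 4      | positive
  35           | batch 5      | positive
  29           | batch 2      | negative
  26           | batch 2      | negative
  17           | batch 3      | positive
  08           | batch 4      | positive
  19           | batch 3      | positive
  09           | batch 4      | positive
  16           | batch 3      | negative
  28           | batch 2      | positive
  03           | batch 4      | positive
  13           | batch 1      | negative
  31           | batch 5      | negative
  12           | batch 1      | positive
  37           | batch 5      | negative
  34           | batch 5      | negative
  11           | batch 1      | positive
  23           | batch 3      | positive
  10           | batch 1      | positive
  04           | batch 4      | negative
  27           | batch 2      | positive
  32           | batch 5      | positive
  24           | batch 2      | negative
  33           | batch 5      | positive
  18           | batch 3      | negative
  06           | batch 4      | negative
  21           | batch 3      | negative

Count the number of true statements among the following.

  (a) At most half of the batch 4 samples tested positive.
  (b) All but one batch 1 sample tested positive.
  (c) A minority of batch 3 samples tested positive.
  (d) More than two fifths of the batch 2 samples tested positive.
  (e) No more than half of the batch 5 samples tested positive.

2

(a) batch 4: |A| = 7, |A ∩ B| = 4; needs |A ∩ B| ≤ |A ∖ B| — false.
(b) batch 1: |A| = 6, |A ∩ B| = 5; needs |A ∖ B| = 1 — true.
(c) batch 3: |A| = 8, |A ∩ B| = 3; needs |A ∩ B| < |A ∖ B| — true.
(d) batch 2: |A| = 7, |A ∩ B| = 2; needs |A ∩ B| / |A| > 2/5 — false.
(e) batch 5: |A| = 7, |A ∩ B| = 4; needs |A ∩ B| ≤ |A ∖ B| — false.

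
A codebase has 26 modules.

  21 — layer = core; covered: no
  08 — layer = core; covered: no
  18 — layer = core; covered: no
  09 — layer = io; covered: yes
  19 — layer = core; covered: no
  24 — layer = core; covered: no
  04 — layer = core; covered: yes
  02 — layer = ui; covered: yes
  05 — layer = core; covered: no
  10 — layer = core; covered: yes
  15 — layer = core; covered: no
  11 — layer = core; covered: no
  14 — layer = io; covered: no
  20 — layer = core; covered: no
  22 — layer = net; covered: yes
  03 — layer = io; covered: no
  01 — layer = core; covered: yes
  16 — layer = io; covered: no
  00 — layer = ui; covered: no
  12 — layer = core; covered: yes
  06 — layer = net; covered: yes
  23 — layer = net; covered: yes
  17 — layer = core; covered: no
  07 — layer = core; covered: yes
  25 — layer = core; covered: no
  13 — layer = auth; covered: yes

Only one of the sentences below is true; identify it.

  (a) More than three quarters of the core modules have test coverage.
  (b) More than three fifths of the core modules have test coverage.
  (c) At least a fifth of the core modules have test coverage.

(c)

|A| = 16, |A ∩ B| = 5, |A ∖ B| = 11.
(a) requires |A ∩ B| / |A| > 3/4: false.
(b) requires |A ∩ B| / |A| > 3/5: false.
(c) requires |A ∩ B| / |A| ≥ 1/5: true.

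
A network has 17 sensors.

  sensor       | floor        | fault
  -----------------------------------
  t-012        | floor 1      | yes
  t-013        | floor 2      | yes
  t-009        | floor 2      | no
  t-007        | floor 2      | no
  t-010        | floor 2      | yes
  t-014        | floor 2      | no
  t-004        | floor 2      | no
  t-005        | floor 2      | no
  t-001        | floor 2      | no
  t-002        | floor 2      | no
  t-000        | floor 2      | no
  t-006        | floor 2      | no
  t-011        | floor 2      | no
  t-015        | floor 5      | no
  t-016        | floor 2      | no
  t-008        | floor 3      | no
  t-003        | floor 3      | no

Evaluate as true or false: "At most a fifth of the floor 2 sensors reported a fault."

True

Truth condition: |A ∩ B| / |A| ≤ 1/5.
A (the restrictor) = {t-013, t-009, t-007, t-010, t-014, t-004, t-005, t-001, t-002, t-000, t-006, t-011, t-016}, |A| = 13.
A ∩ B = {t-013, t-010}, so |A ∩ B| = 2.
A ∖ B = {t-009, t-007, t-014, t-004, t-005, t-001, t-002, t-000, t-006, t-011, t-016}, so |A ∖ B| = 11.
|A ∩ B|/|A| = 2/13, so the statement is true.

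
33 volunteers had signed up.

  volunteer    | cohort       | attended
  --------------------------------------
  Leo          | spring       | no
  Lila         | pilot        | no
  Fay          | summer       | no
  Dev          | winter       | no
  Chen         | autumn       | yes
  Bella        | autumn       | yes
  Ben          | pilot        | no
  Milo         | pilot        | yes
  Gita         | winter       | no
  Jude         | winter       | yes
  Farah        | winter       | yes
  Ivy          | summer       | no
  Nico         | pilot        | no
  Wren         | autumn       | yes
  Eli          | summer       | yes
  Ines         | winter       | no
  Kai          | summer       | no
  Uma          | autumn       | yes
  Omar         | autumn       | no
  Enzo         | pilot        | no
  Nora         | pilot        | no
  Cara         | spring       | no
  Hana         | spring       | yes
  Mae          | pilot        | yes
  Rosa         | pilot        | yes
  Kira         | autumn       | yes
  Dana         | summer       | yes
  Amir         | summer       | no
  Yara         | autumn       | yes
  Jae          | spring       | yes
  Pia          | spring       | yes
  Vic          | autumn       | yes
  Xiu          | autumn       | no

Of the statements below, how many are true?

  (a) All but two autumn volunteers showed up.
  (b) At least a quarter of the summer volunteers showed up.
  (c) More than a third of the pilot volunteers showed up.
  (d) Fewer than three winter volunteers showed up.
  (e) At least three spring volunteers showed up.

(a) autumn: |A| = 9, |A ∩ B| = 7; needs |A ∖ B| = 2 — true.
(b) summer: |A| = 6, |A ∩ B| = 2; needs |A ∩ B| / |A| ≥ 1/4 — true.
(c) pilot: |A| = 8, |A ∩ B| = 3; needs |A ∩ B| / |A| > 1/3 — true.
(d) winter: |A| = 5, |A ∩ B| = 2; needs |A ∩ B| < 3 — true.
(e) spring: |A| = 5, |A ∩ B| = 3; needs |A ∩ B| ≥ 3 — true.

5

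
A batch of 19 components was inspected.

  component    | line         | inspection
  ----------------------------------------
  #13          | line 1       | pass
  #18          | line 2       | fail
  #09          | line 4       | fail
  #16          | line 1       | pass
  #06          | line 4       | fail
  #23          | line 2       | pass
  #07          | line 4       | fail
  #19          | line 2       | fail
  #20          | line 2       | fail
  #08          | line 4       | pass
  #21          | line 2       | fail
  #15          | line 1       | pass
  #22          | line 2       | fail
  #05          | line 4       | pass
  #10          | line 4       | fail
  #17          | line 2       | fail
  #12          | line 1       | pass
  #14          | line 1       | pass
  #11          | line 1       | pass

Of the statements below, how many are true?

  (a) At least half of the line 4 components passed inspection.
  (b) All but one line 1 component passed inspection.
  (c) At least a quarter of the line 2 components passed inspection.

(a) line 4: |A| = 6, |A ∩ B| = 2; needs |A ∩ B| ≥ |A ∖ B| — false.
(b) line 1: |A| = 6, |A ∩ B| = 6; needs |A ∖ B| = 1 — false.
(c) line 2: |A| = 7, |A ∩ B| = 1; needs |A ∩ B| / |A| ≥ 1/4 — false.

0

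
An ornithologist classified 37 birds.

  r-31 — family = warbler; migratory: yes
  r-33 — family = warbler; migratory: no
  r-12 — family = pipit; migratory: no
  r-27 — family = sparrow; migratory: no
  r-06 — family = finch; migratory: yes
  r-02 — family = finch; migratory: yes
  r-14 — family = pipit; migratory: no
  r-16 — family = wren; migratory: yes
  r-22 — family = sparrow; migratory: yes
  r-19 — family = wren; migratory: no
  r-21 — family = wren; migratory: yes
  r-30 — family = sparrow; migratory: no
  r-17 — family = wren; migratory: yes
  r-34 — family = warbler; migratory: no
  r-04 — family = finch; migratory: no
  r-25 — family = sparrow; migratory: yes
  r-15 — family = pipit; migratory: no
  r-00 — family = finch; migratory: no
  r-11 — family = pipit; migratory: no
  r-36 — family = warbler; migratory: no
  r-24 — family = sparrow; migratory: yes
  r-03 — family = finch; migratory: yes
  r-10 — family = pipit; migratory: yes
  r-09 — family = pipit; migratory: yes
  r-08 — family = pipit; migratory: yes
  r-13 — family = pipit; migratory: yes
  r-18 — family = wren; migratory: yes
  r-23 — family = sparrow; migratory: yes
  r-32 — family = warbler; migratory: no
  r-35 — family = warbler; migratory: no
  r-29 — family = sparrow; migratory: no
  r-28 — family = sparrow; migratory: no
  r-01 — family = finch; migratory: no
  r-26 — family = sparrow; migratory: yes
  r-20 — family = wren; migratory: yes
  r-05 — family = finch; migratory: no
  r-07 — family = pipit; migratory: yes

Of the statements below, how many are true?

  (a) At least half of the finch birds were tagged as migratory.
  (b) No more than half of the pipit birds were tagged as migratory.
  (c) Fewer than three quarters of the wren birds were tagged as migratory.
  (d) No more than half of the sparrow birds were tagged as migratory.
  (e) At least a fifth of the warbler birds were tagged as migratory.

0

(a) finch: |A| = 7, |A ∩ B| = 3; needs |A ∩ B| ≥ |A ∖ B| — false.
(b) pipit: |A| = 9, |A ∩ B| = 5; needs |A ∩ B| ≤ |A ∖ B| — false.
(c) wren: |A| = 6, |A ∩ B| = 5; needs |A ∩ B| / |A| < 3/4 — false.
(d) sparrow: |A| = 9, |A ∩ B| = 5; needs |A ∩ B| ≤ |A ∖ B| — false.
(e) warbler: |A| = 6, |A ∩ B| = 1; needs |A ∩ B| / |A| ≥ 1/5 — false.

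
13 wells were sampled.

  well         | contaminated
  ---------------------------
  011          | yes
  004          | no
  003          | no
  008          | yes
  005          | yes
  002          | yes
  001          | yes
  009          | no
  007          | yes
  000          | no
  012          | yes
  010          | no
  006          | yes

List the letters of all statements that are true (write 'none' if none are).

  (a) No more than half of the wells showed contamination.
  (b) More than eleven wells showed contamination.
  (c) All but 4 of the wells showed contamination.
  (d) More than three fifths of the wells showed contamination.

|A| = 13, |A ∩ B| = 8, |A ∖ B| = 5.
(a) |A ∩ B| ≤ |A ∖ B|: fails.
(b) |A ∩ B| > 11: fails.
(c) |A ∖ B| = 4: fails.
(d) |A ∩ B| / |A| > 3/5: holds.

(d)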